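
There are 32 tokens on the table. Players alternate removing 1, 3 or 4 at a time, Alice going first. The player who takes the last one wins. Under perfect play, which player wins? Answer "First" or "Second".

First

Mark each pile size as W (mover wins) or L (mover loses):
i:   0  1  2  3  4  5  6  7  8  9 10 11 12 13 14 15 16 17 18 19 20 21 22 23 24 25 26 27 28 29 30 31 32
     L  W  L  W  W  W  W  L  W  L  W  W  W  W  L  W  L  W  W  W  W  L  W  L  W  W  W  W  L  W  L  W  W
Position 32 is W, so the first player wins.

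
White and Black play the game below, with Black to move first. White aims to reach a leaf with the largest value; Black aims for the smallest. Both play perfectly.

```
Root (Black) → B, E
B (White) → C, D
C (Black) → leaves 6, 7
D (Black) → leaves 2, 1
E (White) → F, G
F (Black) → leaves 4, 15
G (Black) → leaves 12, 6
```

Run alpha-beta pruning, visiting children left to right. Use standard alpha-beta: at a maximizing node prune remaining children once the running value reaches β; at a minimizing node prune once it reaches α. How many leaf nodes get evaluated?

7

C [α=-∞,β=+∞]: v=6
D [α=6,β=+∞]: v=2 after child 1 ≤ α → α-cutoff, skip 1
B [α=-∞,β=+∞]: v=6
F [α=-∞,β=6]: v=4
G [α=4,β=6]: v=6
E [α=-∞,β=6]: v=6
Root [α=-∞,β=+∞]: v=6
Leaves evaluated: 7 of 8.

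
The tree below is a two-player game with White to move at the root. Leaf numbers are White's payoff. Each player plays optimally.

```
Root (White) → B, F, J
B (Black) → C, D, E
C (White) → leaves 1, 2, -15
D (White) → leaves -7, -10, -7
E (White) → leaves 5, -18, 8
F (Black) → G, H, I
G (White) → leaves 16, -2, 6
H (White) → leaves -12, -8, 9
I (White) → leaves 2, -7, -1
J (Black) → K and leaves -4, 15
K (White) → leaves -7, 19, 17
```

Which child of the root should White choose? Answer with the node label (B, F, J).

C (White): max(1, 2, -15) = 2
D (White): max(-7, -10, -7) = -7
E (White): max(5, -18, 8) = 8
B (Black): min(2, -7, 8) = -7
G (White): max(16, -2, 6) = 16
H (White): max(-12, -8, 9) = 9
I (White): max(2, -7, -1) = 2
F (Black): min(16, 9, 2) = 2
K (White): max(-7, 19, 17) = 19
J (Black): min(19, -4, 15) = -4
Root (White): max(-7, 2, -4) = 2
White picks the child with the highest value: F (value 2).

F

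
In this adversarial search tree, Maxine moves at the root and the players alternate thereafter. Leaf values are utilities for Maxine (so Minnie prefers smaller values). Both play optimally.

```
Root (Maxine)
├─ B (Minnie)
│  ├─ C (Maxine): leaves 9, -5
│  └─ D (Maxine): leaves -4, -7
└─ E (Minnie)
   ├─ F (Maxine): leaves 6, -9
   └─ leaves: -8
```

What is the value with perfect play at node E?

-8

F: max(6, -9) = 6
E: min(6, -8) = -8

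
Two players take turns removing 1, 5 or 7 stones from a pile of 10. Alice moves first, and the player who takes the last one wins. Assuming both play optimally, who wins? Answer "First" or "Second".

Second

W/L table (W = player to move can force a win):
i:   0  1  2  3  4  5  6  7  8  9 10
     L  W  L  W  L  W  L  W  L  W  L
Position 10 is L, so the second player wins.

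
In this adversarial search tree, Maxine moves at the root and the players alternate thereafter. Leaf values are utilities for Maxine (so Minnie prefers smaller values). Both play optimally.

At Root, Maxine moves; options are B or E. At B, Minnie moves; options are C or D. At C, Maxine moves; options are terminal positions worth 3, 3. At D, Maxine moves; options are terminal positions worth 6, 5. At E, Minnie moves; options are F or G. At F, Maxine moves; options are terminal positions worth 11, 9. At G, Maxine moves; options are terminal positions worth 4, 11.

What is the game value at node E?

F: max(11, 9) = 11
G: max(4, 11) = 11
E: min(11, 11) = 11

11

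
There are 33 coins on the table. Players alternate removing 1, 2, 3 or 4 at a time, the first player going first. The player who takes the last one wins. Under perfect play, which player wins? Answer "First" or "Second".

First

Compute winning (W) and losing (L) positions by backward induction:
i:   0  1  2  3  4  5  6  7  8  9 10 11 12 13 14 15 16 17 18 19 20 21 22 23 24 25 26 27 28 29 30 31 32 33
     L  W  W  W  W  L  W  W  W  W  L  W  W  W  W  L  W  W  W  W  L  W  W  W  W  L  W  W  W  W  L  W  W  W
Position 33 is W, so the first player wins.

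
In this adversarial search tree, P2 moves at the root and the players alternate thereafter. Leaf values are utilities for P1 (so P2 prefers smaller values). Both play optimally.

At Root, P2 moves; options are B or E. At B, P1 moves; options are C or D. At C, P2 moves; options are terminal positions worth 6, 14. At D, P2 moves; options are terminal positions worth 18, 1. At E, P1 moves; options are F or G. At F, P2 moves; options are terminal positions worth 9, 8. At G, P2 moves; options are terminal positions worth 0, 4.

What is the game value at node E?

8

F: min(9, 8) = 8
G: min(0, 4) = 0
E: max(8, 0) = 8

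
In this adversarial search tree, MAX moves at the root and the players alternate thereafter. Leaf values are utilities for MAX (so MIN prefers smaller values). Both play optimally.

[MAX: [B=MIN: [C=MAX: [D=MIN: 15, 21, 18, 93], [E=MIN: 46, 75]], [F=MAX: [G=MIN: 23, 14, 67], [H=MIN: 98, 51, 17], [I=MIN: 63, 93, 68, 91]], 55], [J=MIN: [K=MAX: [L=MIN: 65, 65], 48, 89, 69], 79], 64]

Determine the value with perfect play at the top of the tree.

79

D (MIN): min(15, 21, 18, 93) = 15
E (MIN): min(46, 75) = 46
C (MAX): max(15, 46) = 46
G (MIN): min(23, 14, 67) = 14
H (MIN): min(98, 51, 17) = 17
I (MIN): min(63, 93, 68, 91) = 63
F (MAX): max(14, 17, 63) = 63
B (MIN): min(46, 63, 55) = 46
L (MIN): min(65, 65) = 65
K (MAX): max(65, 48, 89, 69) = 89
J (MIN): min(89, 79) = 79
Root (MAX): max(46, 79, 64) = 79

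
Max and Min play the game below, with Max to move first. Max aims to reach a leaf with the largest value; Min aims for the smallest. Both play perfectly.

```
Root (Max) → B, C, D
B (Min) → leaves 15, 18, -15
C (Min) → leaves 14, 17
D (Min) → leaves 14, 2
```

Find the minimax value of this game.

14

B (Min): min(15, 18, -15) = -15
C (Min): min(14, 17) = 14
D (Min): min(14, 2) = 2
Root (Max): max(-15, 14, 2) = 14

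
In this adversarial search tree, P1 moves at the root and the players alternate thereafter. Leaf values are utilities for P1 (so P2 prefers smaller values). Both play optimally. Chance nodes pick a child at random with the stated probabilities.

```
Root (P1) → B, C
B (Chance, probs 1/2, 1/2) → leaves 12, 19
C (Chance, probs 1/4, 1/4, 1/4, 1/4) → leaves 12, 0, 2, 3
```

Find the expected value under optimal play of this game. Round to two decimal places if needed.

15.5

B (Chance): 1/2·12 + 1/2·19 = 15.5
C (Chance): 1/4·12 + 1/4·0 + 1/4·2 + 1/4·3 = 4.25
Root (P1): max(15.5, 4.25) = 15.5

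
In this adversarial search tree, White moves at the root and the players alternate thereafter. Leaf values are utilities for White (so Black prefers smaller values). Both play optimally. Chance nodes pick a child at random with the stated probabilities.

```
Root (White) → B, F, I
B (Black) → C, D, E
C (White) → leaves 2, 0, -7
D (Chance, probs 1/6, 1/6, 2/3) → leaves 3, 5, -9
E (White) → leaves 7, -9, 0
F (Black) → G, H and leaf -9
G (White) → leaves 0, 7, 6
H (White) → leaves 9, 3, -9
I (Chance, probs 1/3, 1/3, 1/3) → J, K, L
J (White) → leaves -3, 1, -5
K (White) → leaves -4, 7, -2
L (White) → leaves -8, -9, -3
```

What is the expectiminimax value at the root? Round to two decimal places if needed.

1.67

C (White): max(2, 0, -7) = 2
D (Chance): 1/6·3 + 1/6·5 + 2/3·-9 = -4.67
E (White): max(7, -9, 0) = 7
B (Black): min(2, -4.67, 7) = -4.67
G (White): max(0, 7, 6) = 7
H (White): max(9, 3, -9) = 9
F (Black): min(7, 9, -9) = -9
J (White): max(-3, 1, -5) = 1
K (White): max(-4, 7, -2) = 7
L (White): max(-8, -9, -3) = -3
I (Chance): 1/3·1 + 1/3·7 + 1/3·-3 = 1.67
Root (White): max(-4.67, -9, 1.67) = 1.67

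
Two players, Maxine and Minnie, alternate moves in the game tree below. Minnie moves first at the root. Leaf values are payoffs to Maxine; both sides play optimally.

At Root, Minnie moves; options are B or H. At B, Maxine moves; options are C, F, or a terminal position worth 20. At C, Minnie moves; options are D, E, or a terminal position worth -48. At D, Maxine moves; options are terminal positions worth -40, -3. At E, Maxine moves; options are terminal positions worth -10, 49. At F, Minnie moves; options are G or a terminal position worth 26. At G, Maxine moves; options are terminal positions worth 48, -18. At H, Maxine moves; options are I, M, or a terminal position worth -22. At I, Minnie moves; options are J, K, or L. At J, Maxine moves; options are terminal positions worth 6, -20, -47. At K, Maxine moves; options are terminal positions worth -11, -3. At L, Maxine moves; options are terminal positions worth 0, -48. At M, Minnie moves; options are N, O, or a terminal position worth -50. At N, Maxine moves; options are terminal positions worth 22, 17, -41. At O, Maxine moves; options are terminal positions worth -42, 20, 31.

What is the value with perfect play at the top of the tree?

-3

D (Maxine): max(-40, -3) = -3
E (Maxine): max(-10, 49) = 49
C (Minnie): min(-3, 49, -48) = -48
G (Maxine): max(48, -18) = 48
F (Minnie): min(48, 26) = 26
B (Maxine): max(-48, 26, 20) = 26
J (Maxine): max(6, -20, -47) = 6
K (Maxine): max(-11, -3) = -3
L (Maxine): max(0, -48) = 0
I (Minnie): min(6, -3, 0) = -3
N (Maxine): max(22, 17, -41) = 22
O (Maxine): max(-42, 20, 31) = 31
M (Minnie): min(22, 31, -50) = -50
H (Maxine): max(-3, -50, -22) = -3
Root (Minnie): min(26, -3) = -3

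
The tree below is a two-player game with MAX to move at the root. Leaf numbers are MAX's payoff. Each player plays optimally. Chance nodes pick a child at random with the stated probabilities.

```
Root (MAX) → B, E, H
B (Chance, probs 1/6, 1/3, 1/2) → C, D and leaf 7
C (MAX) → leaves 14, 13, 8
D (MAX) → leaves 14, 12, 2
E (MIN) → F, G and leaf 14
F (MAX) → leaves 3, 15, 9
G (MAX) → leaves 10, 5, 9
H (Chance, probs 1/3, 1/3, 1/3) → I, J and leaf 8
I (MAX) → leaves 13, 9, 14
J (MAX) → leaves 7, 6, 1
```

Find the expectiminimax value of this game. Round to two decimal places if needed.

10.5

C (MAX): max(14, 13, 8) = 14
D (MAX): max(14, 12, 2) = 14
B (Chance): 1/6·14 + 1/3·14 + 1/2·7 = 10.5
F (MAX): max(3, 15, 9) = 15
G (MAX): max(10, 5, 9) = 10
E (MIN): min(15, 10, 14) = 10
I (MAX): max(13, 9, 14) = 14
J (MAX): max(7, 6, 1) = 7
H (Chance): 1/3·14 + 1/3·7 + 1/3·8 = 9.67
Root (MAX): max(10.5, 10, 9.67) = 10.5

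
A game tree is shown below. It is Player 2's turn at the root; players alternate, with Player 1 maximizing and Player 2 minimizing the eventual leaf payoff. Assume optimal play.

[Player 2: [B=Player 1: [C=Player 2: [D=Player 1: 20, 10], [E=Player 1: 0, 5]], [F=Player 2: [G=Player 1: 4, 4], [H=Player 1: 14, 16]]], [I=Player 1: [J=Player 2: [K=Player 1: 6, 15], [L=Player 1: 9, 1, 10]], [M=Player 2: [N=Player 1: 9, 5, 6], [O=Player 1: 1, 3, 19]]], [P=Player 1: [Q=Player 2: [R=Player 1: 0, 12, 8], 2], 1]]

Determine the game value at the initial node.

2

D (Player 1): max(20, 10) = 20
E (Player 1): max(0, 5) = 5
C (Player 2): min(20, 5) = 5
G (Player 1): max(4, 4) = 4
H (Player 1): max(14, 16) = 16
F (Player 2): min(4, 16) = 4
B (Player 1): max(5, 4) = 5
K (Player 1): max(6, 15) = 15
L (Player 1): max(9, 1, 10) = 10
J (Player 2): min(15, 10) = 10
N (Player 1): max(9, 5, 6) = 9
O (Player 1): max(1, 3, 19) = 19
M (Player 2): min(9, 19) = 9
I (Player 1): max(10, 9) = 10
R (Player 1): max(0, 12, 8) = 12
Q (Player 2): min(12, 2) = 2
P (Player 1): max(2, 1) = 2
Root (Player 2): min(5, 10, 2) = 2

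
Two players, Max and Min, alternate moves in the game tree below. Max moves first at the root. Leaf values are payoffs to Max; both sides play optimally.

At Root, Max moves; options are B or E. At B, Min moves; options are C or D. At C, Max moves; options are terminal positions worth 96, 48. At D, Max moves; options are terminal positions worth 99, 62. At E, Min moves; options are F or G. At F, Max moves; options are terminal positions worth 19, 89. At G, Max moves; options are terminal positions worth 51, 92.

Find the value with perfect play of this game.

C (Max): max(96, 48) = 96
D (Max): max(99, 62) = 99
B (Min): min(96, 99) = 96
F (Max): max(19, 89) = 89
G (Max): max(51, 92) = 92
E (Min): min(89, 92) = 89
Root (Max): max(96, 89) = 96

96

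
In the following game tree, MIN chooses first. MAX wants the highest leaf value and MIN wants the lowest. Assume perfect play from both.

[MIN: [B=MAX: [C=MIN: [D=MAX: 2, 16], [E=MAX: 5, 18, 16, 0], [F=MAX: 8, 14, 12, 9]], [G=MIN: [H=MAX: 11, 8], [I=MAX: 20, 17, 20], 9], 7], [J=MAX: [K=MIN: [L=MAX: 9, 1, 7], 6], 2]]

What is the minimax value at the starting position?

D (MAX): max(2, 16) = 16
E (MAX): max(5, 18, 16, 0) = 18
F (MAX): max(8, 14, 12, 9) = 14
C (MIN): min(16, 18, 14) = 14
H (MAX): max(11, 8) = 11
I (MAX): max(20, 17, 20) = 20
G (MIN): min(11, 20, 9) = 9
B (MAX): max(14, 9, 7) = 14
L (MAX): max(9, 1, 7) = 9
K (MIN): min(9, 6) = 6
J (MAX): max(6, 2) = 6
Root (MIN): min(14, 6) = 6

6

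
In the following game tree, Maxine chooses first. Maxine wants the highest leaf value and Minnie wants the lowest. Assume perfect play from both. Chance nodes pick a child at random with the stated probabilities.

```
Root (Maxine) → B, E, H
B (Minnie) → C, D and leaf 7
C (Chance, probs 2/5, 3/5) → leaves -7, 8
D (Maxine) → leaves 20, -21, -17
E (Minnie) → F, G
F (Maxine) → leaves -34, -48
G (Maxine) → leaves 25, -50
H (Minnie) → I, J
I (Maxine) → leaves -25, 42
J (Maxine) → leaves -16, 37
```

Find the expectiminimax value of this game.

37

C (Chance): 2/5·-7 + 3/5·8 = 2
D (Maxine): max(20, -21, -17) = 20
B (Minnie): min(2, 20, 7) = 2
F (Maxine): max(-34, -48) = -34
G (Maxine): max(25, -50) = 25
E (Minnie): min(-34, 25) = -34
I (Maxine): max(-25, 42) = 42
J (Maxine): max(-16, 37) = 37
H (Minnie): min(42, 37) = 37
Root (Maxine): max(2, -34, 37) = 37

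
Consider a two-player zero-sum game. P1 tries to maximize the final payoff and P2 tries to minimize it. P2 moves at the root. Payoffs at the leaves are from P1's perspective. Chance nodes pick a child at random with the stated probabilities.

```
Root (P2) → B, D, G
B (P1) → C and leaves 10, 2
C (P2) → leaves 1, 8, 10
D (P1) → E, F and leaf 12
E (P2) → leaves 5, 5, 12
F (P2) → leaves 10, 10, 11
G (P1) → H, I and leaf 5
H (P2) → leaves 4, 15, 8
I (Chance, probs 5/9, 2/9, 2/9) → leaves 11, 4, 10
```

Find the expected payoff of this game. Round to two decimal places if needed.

C (P2): min(1, 8, 10) = 1
B (P1): max(1, 10, 2) = 10
E (P2): min(5, 5, 12) = 5
F (P2): min(10, 10, 11) = 10
D (P1): max(5, 10, 12) = 12
H (P2): min(4, 15, 8) = 4
I (Chance): 5/9·11 + 2/9·4 + 2/9·10 = 9.22
G (P1): max(4, 9.22, 5) = 9.22
Root (P2): min(10, 12, 9.22) = 9.22

9.22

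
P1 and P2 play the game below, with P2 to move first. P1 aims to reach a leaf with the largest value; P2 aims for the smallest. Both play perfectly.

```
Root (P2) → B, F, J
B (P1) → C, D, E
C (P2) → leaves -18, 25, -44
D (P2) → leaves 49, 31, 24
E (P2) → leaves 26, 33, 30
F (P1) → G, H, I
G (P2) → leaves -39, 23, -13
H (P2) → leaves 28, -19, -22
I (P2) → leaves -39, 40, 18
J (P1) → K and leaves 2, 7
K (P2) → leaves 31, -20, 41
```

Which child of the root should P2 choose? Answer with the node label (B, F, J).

F

C (P2): min(-18, 25, -44) = -44
D (P2): min(49, 31, 24) = 24
E (P2): min(26, 33, 30) = 26
B (P1): max(-44, 24, 26) = 26
G (P2): min(-39, 23, -13) = -39
H (P2): min(28, -19, -22) = -22
I (P2): min(-39, 40, 18) = -39
F (P1): max(-39, -22, -39) = -22
K (P2): min(31, -20, 41) = -20
J (P1): max(-20, 2, 7) = 7
Root (P2): min(26, -22, 7) = -22
P2 picks the child with the lowest value: F (value -22).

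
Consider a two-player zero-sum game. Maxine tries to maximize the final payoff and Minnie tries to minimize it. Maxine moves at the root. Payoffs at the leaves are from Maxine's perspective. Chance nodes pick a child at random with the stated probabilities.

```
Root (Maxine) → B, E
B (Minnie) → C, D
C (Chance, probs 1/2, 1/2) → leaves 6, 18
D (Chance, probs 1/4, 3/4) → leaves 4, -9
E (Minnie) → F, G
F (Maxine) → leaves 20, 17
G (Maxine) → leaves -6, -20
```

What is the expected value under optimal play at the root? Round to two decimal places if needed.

C (Chance): 1/2·6 + 1/2·18 = 12
D (Chance): 1/4·4 + 3/4·-9 = -5.75
B (Minnie): min(12, -5.75) = -5.75
F (Maxine): max(20, 17) = 20
G (Maxine): max(-6, -20) = -6
E (Minnie): min(20, -6) = -6
Root (Maxine): max(-5.75, -6) = -5.75

-5.75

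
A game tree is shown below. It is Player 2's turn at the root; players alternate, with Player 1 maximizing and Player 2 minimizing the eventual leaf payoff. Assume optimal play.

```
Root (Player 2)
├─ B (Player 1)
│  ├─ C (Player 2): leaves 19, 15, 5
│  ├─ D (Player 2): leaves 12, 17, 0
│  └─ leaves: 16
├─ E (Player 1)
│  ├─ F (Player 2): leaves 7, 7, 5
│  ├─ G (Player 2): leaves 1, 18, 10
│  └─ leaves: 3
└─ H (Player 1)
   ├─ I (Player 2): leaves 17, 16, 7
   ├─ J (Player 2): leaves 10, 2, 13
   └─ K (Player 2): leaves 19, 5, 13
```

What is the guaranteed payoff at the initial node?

C (Player 2): min(19, 15, 5) = 5
D (Player 2): min(12, 17, 0) = 0
B (Player 1): max(5, 0, 16) = 16
F (Player 2): min(7, 7, 5) = 5
G (Player 2): min(1, 18, 10) = 1
E (Player 1): max(5, 1, 3) = 5
I (Player 2): min(17, 16, 7) = 7
J (Player 2): min(10, 2, 13) = 2
K (Player 2): min(19, 5, 13) = 5
H (Player 1): max(7, 2, 5) = 7
Root (Player 2): min(16, 5, 7) = 5

5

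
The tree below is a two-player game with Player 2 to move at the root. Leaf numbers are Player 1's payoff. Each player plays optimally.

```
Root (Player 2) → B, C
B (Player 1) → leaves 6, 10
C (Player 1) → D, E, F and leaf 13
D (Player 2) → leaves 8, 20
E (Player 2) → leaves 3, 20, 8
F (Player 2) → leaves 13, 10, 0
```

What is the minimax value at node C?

13

D: min(8, 20) = 8
E: min(3, 20, 8) = 3
F: min(13, 10, 0) = 0
C: max(8, 3, 0, 13) = 13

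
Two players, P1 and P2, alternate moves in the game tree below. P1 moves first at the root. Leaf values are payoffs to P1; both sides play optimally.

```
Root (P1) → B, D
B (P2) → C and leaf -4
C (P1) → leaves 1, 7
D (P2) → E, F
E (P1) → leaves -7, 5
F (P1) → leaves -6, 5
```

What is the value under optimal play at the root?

5

C (P1): max(1, 7) = 7
B (P2): min(7, -4) = -4
E (P1): max(-7, 5) = 5
F (P1): max(-6, 5) = 5
D (P2): min(5, 5) = 5
Root (P1): max(-4, 5) = 5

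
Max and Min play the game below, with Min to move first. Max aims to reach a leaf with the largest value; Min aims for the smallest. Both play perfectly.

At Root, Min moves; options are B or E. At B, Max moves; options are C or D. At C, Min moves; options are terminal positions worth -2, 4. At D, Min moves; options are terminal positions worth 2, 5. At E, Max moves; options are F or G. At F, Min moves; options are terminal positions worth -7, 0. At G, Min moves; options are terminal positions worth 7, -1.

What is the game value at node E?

-1

F: min(-7, 0) = -7
G: min(7, -1) = -1
E: max(-7, -1) = -1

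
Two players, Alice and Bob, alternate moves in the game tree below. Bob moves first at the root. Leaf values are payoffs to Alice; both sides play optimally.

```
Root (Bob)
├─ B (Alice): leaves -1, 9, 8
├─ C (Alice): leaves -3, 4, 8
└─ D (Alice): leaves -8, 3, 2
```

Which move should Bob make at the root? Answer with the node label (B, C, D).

D

B (Alice): max(-1, 9, 8) = 9
C (Alice): max(-3, 4, 8) = 8
D (Alice): max(-8, 3, 2) = 3
Root (Bob): min(9, 8, 3) = 3
Bob picks the child with the lowest value: D (value 3).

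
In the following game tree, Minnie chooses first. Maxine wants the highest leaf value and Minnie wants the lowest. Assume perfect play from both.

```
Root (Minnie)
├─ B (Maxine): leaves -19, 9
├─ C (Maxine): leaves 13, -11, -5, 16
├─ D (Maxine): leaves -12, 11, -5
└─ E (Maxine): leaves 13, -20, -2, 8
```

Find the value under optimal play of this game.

9

B (Maxine): max(-19, 9) = 9
C (Maxine): max(13, -11, -5, 16) = 16
D (Maxine): max(-12, 11, -5) = 11
E (Maxine): max(13, -20, -2, 8) = 13
Root (Minnie): min(9, 16, 11, 13) = 9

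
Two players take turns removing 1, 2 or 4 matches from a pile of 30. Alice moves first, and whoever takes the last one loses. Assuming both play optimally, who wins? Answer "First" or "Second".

First

Mark each pile size as W (mover wins) or L (mover loses):
i:   0  1  2  3  4  5  6  7  8  9 10 11 12 13 14 15 16 17 18 19 20 21 22 23 24 25 26 27 28 29 30
     W  L  W  W  L  W  W  L  W  W  L  W  W  L  W  W  L  W  W  L  W  W  L  W  W  L  W  W  L  W  W
Position 30 is W, so the first player wins.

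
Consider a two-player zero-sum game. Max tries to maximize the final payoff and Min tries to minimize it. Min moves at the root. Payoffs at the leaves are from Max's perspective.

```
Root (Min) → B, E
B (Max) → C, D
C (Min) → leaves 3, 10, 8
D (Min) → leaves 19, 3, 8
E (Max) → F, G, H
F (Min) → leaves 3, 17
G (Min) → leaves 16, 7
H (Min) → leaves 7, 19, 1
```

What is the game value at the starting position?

C (Min): min(3, 10, 8) = 3
D (Min): min(19, 3, 8) = 3
B (Max): max(3, 3) = 3
F (Min): min(3, 17) = 3
G (Min): min(16, 7) = 7
H (Min): min(7, 19, 1) = 1
E (Max): max(3, 7, 1) = 7
Root (Min): min(3, 7) = 3

3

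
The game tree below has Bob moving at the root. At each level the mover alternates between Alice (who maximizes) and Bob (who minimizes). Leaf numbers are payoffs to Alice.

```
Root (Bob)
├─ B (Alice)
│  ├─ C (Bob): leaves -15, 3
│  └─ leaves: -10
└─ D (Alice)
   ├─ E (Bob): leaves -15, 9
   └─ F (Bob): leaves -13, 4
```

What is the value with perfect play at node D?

E: min(-15, 9) = -15
F: min(-13, 4) = -13
D: max(-15, -13) = -13

-13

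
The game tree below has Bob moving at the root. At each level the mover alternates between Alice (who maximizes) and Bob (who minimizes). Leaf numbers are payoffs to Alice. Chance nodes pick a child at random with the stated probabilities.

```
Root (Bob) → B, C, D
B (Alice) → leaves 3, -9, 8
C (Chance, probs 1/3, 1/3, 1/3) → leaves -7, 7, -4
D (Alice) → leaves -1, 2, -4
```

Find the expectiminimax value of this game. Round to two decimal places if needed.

B (Alice): max(3, -9, 8) = 8
C (Chance): 1/3·-7 + 1/3·7 + 1/3·-4 = -1.33
D (Alice): max(-1, 2, -4) = 2
Root (Bob): min(8, -1.33, 2) = -1.33

-1.33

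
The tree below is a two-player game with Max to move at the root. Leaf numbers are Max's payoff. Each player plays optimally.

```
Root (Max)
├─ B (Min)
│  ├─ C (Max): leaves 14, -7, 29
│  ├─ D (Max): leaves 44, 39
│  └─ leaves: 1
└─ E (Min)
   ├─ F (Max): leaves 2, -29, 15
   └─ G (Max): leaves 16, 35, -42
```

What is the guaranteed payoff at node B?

C: max(14, -7, 29) = 29
D: max(44, 39) = 44
B: min(29, 44, 1) = 1

1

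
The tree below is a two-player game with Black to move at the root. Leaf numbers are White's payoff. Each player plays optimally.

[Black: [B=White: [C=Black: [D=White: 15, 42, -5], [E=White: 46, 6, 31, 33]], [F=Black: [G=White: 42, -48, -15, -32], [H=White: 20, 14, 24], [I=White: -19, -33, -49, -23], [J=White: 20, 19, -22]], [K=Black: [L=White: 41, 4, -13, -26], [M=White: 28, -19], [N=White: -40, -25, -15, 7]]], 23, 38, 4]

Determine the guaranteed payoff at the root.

D (White): max(15, 42, -5) = 42
E (White): max(46, 6, 31, 33) = 46
C (Black): min(42, 46) = 42
G (White): max(42, -48, -15, -32) = 42
H (White): max(20, 14, 24) = 24
I (White): max(-19, -33, -49, -23) = -19
J (White): max(20, 19, -22) = 20
F (Black): min(42, 24, -19, 20) = -19
L (White): max(41, 4, -13, -26) = 41
M (White): max(28, -19) = 28
N (White): max(-40, -25, -15, 7) = 7
K (Black): min(41, 28, 7) = 7
B (White): max(42, -19, 7) = 42
Root (Black): min(42, 23, 38, 4) = 4

4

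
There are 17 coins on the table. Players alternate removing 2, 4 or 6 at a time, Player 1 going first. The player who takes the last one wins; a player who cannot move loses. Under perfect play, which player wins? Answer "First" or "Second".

Second

i:   0  1  2  3  4  5  6  7  8  9 10 11 12 13 14 15 16 17
     L  L  W  W  W  W  W  W  L  L  W  W  W  W  W  W  L  L
Position 17 is L, so the second player wins.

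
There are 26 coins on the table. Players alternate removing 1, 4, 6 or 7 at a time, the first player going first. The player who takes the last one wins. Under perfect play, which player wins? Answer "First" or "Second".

Mark each pile size as W (mover wins) or L (mover loses):
i:   0  1  2  3  4  5  6  7  8  9 10 11 12 13 14 15 16 17 18 19 20 21 22 23 24 25 26
     L  W  L  W  W  L  W  W  W  W  L  W  W  L  W  L  W  W  L  W  W  W  W  L  W  W  L
Position 26 is L, so the second player wins.

Second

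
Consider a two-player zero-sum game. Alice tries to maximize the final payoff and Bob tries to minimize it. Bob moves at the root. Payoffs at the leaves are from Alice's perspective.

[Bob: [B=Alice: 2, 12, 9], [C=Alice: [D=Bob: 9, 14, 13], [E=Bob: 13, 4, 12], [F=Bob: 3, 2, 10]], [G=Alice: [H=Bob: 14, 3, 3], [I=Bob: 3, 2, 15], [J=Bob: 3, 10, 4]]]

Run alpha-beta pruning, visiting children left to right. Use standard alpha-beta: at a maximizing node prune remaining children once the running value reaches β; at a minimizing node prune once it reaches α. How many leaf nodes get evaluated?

14

B [α=-∞,β=+∞]: v=12
D [α=-∞,β=12]: v=9
E [α=9,β=12]: v=4 after child 2 ≤ α → α-cutoff, skip 1
F [α=9,β=12]: v=3 after child 1 ≤ α → α-cutoff, skip 2
C [α=-∞,β=12]: v=9
H [α=-∞,β=9]: v=3
I [α=3,β=9]: v=3 after child 1 ≤ α → α-cutoff, skip 2
J [α=3,β=9]: v=3 after child 1 ≤ α → α-cutoff, skip 2
G [α=-∞,β=9]: v=3
Root [α=-∞,β=+∞]: v=3
Leaves evaluated: 14 of 21.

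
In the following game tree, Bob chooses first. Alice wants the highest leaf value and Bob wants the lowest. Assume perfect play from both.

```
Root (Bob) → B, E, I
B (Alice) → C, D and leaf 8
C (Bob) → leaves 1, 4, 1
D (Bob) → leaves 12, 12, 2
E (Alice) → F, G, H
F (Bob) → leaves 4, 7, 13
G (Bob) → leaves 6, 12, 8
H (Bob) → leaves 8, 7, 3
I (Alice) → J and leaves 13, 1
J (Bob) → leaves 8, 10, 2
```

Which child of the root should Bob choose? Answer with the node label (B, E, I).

E

C (Bob): min(1, 4, 1) = 1
D (Bob): min(12, 12, 2) = 2
B (Alice): max(1, 2, 8) = 8
F (Bob): min(4, 7, 13) = 4
G (Bob): min(6, 12, 8) = 6
H (Bob): min(8, 7, 3) = 3
E (Alice): max(4, 6, 3) = 6
J (Bob): min(8, 10, 2) = 2
I (Alice): max(2, 13, 1) = 13
Root (Bob): min(8, 6, 13) = 6
Bob picks the child with the lowest value: E (value 6).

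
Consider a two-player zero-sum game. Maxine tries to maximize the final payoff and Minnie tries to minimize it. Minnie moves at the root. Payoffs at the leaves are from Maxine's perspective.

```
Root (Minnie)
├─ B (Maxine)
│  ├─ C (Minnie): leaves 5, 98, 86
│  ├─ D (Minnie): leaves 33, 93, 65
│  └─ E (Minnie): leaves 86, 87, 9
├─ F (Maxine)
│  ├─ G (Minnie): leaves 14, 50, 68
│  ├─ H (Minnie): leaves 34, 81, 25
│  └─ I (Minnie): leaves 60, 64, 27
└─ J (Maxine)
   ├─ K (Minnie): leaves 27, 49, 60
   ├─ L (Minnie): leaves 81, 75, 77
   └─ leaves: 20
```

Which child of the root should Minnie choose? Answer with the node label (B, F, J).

F

C (Minnie): min(5, 98, 86) = 5
D (Minnie): min(33, 93, 65) = 33
E (Minnie): min(86, 87, 9) = 9
B (Maxine): max(5, 33, 9) = 33
G (Minnie): min(14, 50, 68) = 14
H (Minnie): min(34, 81, 25) = 25
I (Minnie): min(60, 64, 27) = 27
F (Maxine): max(14, 25, 27) = 27
K (Minnie): min(27, 49, 60) = 27
L (Minnie): min(81, 75, 77) = 75
J (Maxine): max(27, 75, 20) = 75
Root (Minnie): min(33, 27, 75) = 27
Minnie picks the child with the lowest value: F (value 27).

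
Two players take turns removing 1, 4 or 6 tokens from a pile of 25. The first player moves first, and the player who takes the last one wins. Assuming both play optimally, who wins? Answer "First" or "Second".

Positions where the player to move wins (W) vs loses (L):
i:   0  1  2  3  4  5  6  7  8  9 10 11 12 13 14 15 16 17 18 19 20 21 22 23 24 25
     L  W  L  W  W  L  W  L  W  W  L  W  L  W  W  L  W  L  W  W  L  W  L  W  W  L
Position 25 is L, so the second player wins.

Second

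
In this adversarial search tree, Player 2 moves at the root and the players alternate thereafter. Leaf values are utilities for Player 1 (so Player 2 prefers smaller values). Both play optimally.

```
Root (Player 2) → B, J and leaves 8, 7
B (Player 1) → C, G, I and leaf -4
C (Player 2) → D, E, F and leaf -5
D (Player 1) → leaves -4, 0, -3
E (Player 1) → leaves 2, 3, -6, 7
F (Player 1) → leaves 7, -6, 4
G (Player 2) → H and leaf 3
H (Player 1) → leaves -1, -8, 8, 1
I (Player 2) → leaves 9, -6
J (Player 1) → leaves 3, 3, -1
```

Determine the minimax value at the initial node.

3

D (Player 1): max(-4, 0, -3) = 0
E (Player 1): max(2, 3, -6, 7) = 7
F (Player 1): max(7, -6, 4) = 7
C (Player 2): min(0, 7, 7, -5) = -5
H (Player 1): max(-1, -8, 8, 1) = 8
G (Player 2): min(8, 3) = 3
I (Player 2): min(9, -6) = -6
B (Player 1): max(-5, 3, -6, -4) = 3
J (Player 1): max(3, 3, -1) = 3
Root (Player 2): min(3, 3, 8, 7) = 3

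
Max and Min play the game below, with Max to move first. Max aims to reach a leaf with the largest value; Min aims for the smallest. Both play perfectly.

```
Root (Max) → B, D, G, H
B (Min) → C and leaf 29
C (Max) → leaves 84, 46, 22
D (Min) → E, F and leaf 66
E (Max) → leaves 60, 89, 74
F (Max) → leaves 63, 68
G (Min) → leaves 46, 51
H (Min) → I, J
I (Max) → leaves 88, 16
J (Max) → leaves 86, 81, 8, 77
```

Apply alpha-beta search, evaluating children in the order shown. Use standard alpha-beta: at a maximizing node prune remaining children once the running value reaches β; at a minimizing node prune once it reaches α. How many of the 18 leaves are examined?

C [α=-∞,β=+∞]: v=84
B [α=-∞,β=+∞]: v=29
E [α=29,β=+∞]: v=89
F [α=29,β=89]: v=68
D [α=29,β=+∞]: v=66
G [α=66,β=+∞]: v=46 after child 1 ≤ α → α-cutoff, skip 1
I [α=66,β=+∞]: v=88
J [α=66,β=88]: v=86
H [α=66,β=+∞]: v=86
Root [α=-∞,β=+∞]: v=86
Leaves evaluated: 17 of 18.

17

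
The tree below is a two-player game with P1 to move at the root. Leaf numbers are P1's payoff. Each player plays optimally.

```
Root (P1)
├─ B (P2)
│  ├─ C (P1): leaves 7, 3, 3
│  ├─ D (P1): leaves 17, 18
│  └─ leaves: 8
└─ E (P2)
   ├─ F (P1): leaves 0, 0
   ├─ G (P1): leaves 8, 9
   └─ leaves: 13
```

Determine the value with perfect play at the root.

C (P1): max(7, 3, 3) = 7
D (P1): max(17, 18) = 18
B (P2): min(7, 18, 8) = 7
F (P1): max(0, 0) = 0
G (P1): max(8, 9) = 9
E (P2): min(0, 9, 13) = 0
Root (P1): max(7, 0) = 7

7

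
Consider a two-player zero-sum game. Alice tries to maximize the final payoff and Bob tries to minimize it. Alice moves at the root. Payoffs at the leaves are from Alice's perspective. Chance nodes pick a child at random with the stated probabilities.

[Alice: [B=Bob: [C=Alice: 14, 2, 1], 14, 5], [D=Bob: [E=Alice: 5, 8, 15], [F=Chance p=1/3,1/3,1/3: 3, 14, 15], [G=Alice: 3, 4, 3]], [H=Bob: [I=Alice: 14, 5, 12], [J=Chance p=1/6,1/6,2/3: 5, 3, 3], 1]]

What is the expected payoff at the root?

5

C (Alice): max(14, 2, 1) = 14
B (Bob): min(14, 14, 5) = 5
E (Alice): max(5, 8, 15) = 15
F (Chance): 1/3·3 + 1/3·14 + 1/3·15 = 10.67
G (Alice): max(3, 4, 3) = 4
D (Bob): min(15, 10.67, 4) = 4
I (Alice): max(14, 5, 12) = 14
J (Chance): 1/6·5 + 1/6·3 + 2/3·3 = 3.33
H (Bob): min(14, 3.33, 1) = 1
Root (Alice): max(5, 4, 1) = 5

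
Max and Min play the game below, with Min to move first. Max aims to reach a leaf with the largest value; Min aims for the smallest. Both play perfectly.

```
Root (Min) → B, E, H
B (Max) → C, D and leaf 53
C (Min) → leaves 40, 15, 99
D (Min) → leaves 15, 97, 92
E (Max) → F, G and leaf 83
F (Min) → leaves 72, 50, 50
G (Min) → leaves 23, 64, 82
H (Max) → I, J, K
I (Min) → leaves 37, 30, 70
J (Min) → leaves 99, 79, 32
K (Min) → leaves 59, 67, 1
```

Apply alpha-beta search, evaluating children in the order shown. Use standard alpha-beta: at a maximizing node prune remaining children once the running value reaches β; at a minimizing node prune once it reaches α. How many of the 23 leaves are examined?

19

C [α=-∞,β=+∞]: v=15
D [α=15,β=+∞]: v=15 after child 1 ≤ α → α-cutoff, skip 2
B [α=-∞,β=+∞]: v=53
F [α=-∞,β=53]: v=50
G [α=50,β=53]: v=23 after child 1 ≤ α → α-cutoff, skip 2
E [α=-∞,β=53]: v=83
I [α=-∞,β=53]: v=30
J [α=30,β=53]: v=32
K [α=32,β=53]: v=1
H [α=-∞,β=53]: v=32
Root [α=-∞,β=+∞]: v=32
Leaves evaluated: 19 of 23.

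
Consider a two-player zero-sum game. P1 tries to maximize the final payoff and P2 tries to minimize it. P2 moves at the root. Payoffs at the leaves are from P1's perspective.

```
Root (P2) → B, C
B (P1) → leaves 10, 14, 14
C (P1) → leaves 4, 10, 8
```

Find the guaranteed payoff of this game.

10

B (P1): max(10, 14, 14) = 14
C (P1): max(4, 10, 8) = 10
Root (P2): min(14, 10) = 10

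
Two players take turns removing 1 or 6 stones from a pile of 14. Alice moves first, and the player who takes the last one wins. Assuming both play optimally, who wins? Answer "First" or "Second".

Compute winning (W) and losing (L) positions by backward induction:
i:   0  1  2  3  4  5  6  7  8  9 10 11 12 13 14
     L  W  L  W  L  W  W  L  W  L  W  L  W  W  L
Position 14 is L, so the second player wins.

Second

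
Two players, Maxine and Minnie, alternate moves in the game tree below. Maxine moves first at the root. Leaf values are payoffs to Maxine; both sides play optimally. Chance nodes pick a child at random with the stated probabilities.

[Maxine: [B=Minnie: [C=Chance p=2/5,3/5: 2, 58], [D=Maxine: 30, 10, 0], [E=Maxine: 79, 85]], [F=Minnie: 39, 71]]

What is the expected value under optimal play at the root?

C (Chance): 2/5·2 + 3/5·58 = 35.6
D (Maxine): max(30, 10, 0) = 30
E (Maxine): max(79, 85) = 85
B (Minnie): min(35.6, 30, 85) = 30
F (Minnie): min(39, 71) = 39
Root (Maxine): max(30, 39) = 39

39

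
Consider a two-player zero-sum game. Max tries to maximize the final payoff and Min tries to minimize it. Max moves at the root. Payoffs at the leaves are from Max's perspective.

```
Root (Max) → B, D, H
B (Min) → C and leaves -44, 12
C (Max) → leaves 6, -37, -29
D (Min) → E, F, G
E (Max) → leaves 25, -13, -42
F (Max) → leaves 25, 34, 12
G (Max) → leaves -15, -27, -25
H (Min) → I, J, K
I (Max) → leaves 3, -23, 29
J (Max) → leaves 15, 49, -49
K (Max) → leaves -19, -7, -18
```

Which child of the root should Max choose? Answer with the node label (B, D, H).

H

C (Max): max(6, -37, -29) = 6
B (Min): min(6, -44, 12) = -44
E (Max): max(25, -13, -42) = 25
F (Max): max(25, 34, 12) = 34
G (Max): max(-15, -27, -25) = -15
D (Min): min(25, 34, -15) = -15
I (Max): max(3, -23, 29) = 29
J (Max): max(15, 49, -49) = 49
K (Max): max(-19, -7, -18) = -7
H (Min): min(29, 49, -7) = -7
Root (Max): max(-44, -15, -7) = -7
Max picks the child with the highest value: H (value -7).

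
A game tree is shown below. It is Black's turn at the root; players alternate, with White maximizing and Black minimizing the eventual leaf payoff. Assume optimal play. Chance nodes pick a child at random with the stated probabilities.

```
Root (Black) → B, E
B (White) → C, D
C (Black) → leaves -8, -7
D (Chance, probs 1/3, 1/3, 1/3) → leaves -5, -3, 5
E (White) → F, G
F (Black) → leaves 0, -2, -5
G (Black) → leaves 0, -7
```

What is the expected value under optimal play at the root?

C (Black): min(-8, -7) = -8
D (Chance): 1/3·-5 + 1/3·-3 + 1/3·5 = -1
B (White): max(-8, -1) = -1
F (Black): min(0, -2, -5) = -5
G (Black): min(0, -7) = -7
E (White): max(-5, -7) = -5
Root (Black): min(-1, -5) = -5

-5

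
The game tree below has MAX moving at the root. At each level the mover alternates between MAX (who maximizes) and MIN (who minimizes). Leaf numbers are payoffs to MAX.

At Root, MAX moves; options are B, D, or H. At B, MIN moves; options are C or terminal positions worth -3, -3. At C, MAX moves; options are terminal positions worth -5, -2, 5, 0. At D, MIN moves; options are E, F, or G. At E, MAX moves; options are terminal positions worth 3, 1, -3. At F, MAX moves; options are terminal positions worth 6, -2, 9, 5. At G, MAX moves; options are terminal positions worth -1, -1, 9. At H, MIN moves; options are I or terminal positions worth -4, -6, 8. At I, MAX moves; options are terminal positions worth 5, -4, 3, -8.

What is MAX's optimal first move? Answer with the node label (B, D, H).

D

C (MAX): max(-5, -2, 5, 0) = 5
B (MIN): min(5, -3, -3) = -3
E (MAX): max(3, 1, -3) = 3
F (MAX): max(6, -2, 9, 5) = 9
G (MAX): max(-1, -1, 9) = 9
D (MIN): min(3, 9, 9) = 3
I (MAX): max(5, -4, 3, -8) = 5
H (MIN): min(5, -4, -6, 8) = -6
Root (MAX): max(-3, 3, -6) = 3
MAX picks the child with the highest value: D (value 3).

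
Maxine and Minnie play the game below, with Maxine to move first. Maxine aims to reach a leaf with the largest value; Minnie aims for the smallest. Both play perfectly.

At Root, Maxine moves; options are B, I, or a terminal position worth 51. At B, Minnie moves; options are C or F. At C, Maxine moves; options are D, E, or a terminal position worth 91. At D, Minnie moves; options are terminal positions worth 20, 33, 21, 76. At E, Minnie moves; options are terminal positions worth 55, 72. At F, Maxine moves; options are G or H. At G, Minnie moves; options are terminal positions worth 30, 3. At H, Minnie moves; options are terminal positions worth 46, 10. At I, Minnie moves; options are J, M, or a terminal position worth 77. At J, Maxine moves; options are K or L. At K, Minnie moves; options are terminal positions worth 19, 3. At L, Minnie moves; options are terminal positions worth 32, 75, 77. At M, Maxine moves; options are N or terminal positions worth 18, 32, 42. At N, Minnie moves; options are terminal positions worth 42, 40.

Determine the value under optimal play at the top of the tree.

D (Minnie): min(20, 33, 21, 76) = 20
E (Minnie): min(55, 72) = 55
C (Maxine): max(20, 55, 91) = 91
G (Minnie): min(30, 3) = 3
H (Minnie): min(46, 10) = 10
F (Maxine): max(3, 10) = 10
B (Minnie): min(91, 10) = 10
K (Minnie): min(19, 3) = 3
L (Minnie): min(32, 75, 77) = 32
J (Maxine): max(3, 32) = 32
N (Minnie): min(42, 40) = 40
M (Maxine): max(40, 18, 32, 42) = 42
I (Minnie): min(32, 42, 77) = 32
Root (Maxine): max(10, 32, 51) = 51

51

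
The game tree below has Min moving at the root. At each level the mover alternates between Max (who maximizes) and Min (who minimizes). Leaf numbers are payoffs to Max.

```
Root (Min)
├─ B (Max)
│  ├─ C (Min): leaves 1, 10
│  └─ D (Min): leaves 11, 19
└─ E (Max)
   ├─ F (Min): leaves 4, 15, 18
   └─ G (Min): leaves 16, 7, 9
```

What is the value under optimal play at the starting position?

C (Min): min(1, 10) = 1
D (Min): min(11, 19) = 11
B (Max): max(1, 11) = 11
F (Min): min(4, 15, 18) = 4
G (Min): min(16, 7, 9) = 7
E (Max): max(4, 7) = 7
Root (Min): min(11, 7) = 7

7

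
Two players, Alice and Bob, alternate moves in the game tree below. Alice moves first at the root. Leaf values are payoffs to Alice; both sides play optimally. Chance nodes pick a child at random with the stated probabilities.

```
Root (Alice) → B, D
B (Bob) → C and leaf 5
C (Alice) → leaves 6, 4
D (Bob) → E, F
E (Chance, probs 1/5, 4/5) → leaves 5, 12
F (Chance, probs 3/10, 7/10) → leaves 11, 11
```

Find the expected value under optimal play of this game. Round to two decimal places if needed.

C (Alice): max(6, 4) = 6
B (Bob): min(6, 5) = 5
E (Chance): 1/5·5 + 4/5·12 = 10.6
F (Chance): 3/10·11 + 7/10·11 = 11
D (Bob): min(10.6, 11) = 10.6
Root (Alice): max(5, 10.6) = 10.6

10.6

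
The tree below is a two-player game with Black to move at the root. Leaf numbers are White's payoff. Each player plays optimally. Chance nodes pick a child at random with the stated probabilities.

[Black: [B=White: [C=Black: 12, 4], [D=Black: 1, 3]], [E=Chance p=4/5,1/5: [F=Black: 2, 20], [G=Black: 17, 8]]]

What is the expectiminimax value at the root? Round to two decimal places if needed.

C (Black): min(12, 4) = 4
D (Black): min(1, 3) = 1
B (White): max(4, 1) = 4
F (Black): min(2, 20) = 2
G (Black): min(17, 8) = 8
E (Chance): 4/5·2 + 1/5·8 = 3.2
Root (Black): min(4, 3.2) = 3.2

3.2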